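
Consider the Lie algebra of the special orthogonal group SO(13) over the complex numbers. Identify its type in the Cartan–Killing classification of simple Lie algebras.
This is so(13) with 13 odd, which has dimension 13(13-1)/2 = 78 and rank (13-1)/2 = 6. In the classification of classical Lie algebras, the orthogonal algebra so(2n+1) in an odd number of variables has type B_n; here n = 6, so the Dynkin diagram is a chain of 6 nodes with a double edge at one end; the terminal node there is the unique short simple root (B_6). Hence the type is B_6.

B6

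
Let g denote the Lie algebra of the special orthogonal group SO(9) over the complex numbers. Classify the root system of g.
B_4

This is so(9) with 9 odd, which has dimension 9(9-1)/2 = 36 and rank (9-1)/2 = 4. In the classification of classical Lie algebras, the orthogonal algebra so(2n+1) in an odd number of variables has type B_n; here n = 4, so the Dynkin diagram is a chain of 4 nodes with a double edge at one end; the terminal node there is the unique short simple root (B_4). Hence the type is B_4.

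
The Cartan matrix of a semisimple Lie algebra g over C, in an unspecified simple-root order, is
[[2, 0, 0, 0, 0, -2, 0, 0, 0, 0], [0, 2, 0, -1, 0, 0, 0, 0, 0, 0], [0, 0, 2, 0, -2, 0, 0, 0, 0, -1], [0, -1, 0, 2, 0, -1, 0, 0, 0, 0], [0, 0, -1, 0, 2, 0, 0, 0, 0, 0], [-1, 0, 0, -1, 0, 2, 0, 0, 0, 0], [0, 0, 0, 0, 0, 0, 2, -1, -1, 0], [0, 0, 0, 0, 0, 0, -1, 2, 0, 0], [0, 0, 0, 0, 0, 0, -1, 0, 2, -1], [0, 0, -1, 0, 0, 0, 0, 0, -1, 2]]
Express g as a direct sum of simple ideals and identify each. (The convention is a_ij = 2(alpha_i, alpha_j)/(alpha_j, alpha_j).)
B_6 ⊕ C_4

The diagram associated to this matrix has two connected components: the simple roots {alpha_3, alpha_5, alpha_7, alpha_8, alpha_9, alpha_10} form a chain of 6 nodes with a double edge at one end; the terminal node there is the unique short simple root (B_6), and {alpha_1, alpha_2, alpha_4, alpha_6} form a chain of 4 nodes with a double edge at one end; the terminal node there is the unique long simple root (C_4). A semisimple Lie algebra decomposes uniquely as the direct sum of simple ideals, one per connected component of its Dynkin diagram, so g ≅ B_6 ⊕ C_4 (dimension 78 + 36 = 114).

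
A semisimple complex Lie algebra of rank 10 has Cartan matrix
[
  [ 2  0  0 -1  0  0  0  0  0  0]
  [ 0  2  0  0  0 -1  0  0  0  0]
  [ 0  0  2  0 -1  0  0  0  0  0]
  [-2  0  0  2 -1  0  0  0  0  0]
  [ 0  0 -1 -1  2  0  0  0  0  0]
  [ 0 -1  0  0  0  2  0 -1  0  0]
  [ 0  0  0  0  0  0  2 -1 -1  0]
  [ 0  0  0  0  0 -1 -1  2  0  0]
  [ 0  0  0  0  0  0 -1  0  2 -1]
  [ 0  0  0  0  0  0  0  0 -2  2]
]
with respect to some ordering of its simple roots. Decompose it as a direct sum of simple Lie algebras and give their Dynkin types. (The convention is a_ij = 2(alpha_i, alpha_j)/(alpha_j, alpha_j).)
The diagram associated to this matrix has two connected components: the simple roots {alpha_1, alpha_3, alpha_4, alpha_5} form a chain of 4 nodes with a double edge at one end; the terminal node there is the unique short simple root (B_4), and {alpha_2, alpha_6, alpha_7, alpha_8, alpha_9, alpha_10} form a chain of 6 nodes with a double edge at one end; the terminal node there is the unique long simple root (C_6). A semisimple Lie algebra decomposes uniquely as the direct sum of simple ideals, one per connected component of its Dynkin diagram, so g ≅ B_4 ⊕ C_6 (dimension 36 + 78 = 114).

B_4 (so(9)) + C_6 (sp(12))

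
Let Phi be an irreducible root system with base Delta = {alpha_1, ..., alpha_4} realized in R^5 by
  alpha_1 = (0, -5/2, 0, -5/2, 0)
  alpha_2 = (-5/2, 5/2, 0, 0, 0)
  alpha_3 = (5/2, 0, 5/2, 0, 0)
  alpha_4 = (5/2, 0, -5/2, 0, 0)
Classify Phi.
D4

Compute the Cartan integers a_ij = 2(alpha_i, alpha_j)/(alpha_j, alpha_j); the resulting 4x4 Cartan matrix is
[[2, -1, 0, 0], [-1, 2, -1, -1], [0, -1, 2, 0], [0, -1, 0, 2]].
All simple roots have the same length, so the diagram is simply laced. The associated Dynkin diagram is a chain of 2 nodes with a fork of two nodes at one end (D_4), so the type is D_4 (the algebra so(8)).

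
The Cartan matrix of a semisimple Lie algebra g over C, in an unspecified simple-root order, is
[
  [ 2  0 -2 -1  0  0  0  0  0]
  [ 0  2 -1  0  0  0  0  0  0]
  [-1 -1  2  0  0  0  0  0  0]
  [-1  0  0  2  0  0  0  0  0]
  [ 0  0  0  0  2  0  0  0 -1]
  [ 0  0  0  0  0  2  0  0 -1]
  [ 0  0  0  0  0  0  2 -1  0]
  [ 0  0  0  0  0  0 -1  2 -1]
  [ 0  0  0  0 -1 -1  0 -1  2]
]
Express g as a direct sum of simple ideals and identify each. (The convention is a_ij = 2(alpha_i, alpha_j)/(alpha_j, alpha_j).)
D_5 (so(10)) + F_4

The diagram associated to this matrix has two connected components: the simple roots {alpha_5, alpha_6, alpha_7, alpha_8, alpha_9} form a chain of 3 nodes with a fork of two nodes at one end (D_5), and {alpha_1, alpha_2, alpha_3, alpha_4} form a chain of 4 nodes with a double edge between the middle two (F_4). A semisimple Lie algebra decomposes uniquely as the direct sum of simple ideals, one per connected component of its Dynkin diagram, so g ≅ D_5 ⊕ F_4 (dimension 45 + 52 = 97).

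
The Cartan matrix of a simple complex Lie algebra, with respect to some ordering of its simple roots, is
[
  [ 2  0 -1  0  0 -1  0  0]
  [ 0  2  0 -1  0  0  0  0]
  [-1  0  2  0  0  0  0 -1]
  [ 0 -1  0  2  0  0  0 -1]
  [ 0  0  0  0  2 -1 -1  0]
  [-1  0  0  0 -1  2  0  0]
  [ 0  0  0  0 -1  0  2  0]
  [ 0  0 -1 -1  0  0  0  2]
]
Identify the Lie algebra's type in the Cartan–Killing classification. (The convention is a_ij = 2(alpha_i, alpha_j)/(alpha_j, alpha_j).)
A_8

The matrix has rank 8 with 2's on the diagonal. Reading the off-diagonal entries as Dynkin edges (a single edge where a_ij = a_ji = -1; a double or triple edge where a_ij * a_ji = 2 or 3), the diagram is a chain of 8 nodes with single edges (A_8). One simple-root ordering that puts it in standard form is (alpha_2, alpha_4, alpha_8, alpha_3, alpha_1, alpha_6, alpha_5, alpha_7). So the algebra is type A_8, i.e. sl(9).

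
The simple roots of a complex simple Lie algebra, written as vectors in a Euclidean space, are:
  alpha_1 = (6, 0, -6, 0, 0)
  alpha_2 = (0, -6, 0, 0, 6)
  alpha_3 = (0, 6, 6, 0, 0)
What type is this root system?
Compute the Cartan integers a_ij = 2(alpha_i, alpha_j)/(alpha_j, alpha_j); the resulting 3x3 Cartan matrix is
[[2, 0, -1], [0, 2, -1], [-1, -1, 2]].
All simple roots have the same length, so the diagram is simply laced. The associated Dynkin diagram is a chain of 3 nodes with single edges (A_3), so the type is A_3 (the algebra sl(4)).

A_3 (sl(4))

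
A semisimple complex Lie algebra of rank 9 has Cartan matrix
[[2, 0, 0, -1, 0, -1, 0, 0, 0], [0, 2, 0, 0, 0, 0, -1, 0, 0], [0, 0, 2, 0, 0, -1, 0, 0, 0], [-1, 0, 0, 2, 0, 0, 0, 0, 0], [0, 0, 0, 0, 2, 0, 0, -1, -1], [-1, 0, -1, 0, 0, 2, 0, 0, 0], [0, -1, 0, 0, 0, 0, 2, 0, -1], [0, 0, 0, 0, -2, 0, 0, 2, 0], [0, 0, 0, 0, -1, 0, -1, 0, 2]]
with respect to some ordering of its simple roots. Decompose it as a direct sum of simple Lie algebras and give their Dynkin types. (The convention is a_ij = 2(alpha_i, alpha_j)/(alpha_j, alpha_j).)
The diagram associated to this matrix has two connected components: the simple roots {alpha_1, alpha_3, alpha_4, alpha_6} form a chain of 4 nodes with single edges (A_4), and {alpha_2, alpha_5, alpha_7, alpha_8, alpha_9} form a chain of 5 nodes with a double edge at one end; the terminal node there is the unique long simple root (C_5). A semisimple Lie algebra decomposes uniquely as the direct sum of simple ideals, one per connected component of its Dynkin diagram, so g ≅ A_4 ⊕ C_5 (dimension 24 + 55 = 79).

A_4 (sl(5)) + C_5 (sp(10))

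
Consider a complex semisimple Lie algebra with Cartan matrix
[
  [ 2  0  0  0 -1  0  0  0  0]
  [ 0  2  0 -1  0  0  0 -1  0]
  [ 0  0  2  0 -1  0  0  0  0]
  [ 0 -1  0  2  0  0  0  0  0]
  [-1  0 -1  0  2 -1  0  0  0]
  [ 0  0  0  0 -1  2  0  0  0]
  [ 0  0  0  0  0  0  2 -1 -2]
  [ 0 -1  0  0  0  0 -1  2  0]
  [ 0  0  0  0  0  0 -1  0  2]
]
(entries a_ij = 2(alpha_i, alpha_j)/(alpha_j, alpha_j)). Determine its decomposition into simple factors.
B_5 ⊕ D_4

The diagram associated to this matrix has two connected components: the simple roots {alpha_2, alpha_4, alpha_7, alpha_8, alpha_9} form a chain of 5 nodes with a double edge at one end; the terminal node there is the unique short simple root (B_5), and {alpha_1, alpha_3, alpha_5, alpha_6} form a chain of 2 nodes with a fork of two nodes at one end (D_4). A semisimple Lie algebra decomposes uniquely as the direct sum of simple ideals, one per connected component of its Dynkin diagram, so g ≅ B_5 ⊕ D_4 (dimension 55 + 28 = 83).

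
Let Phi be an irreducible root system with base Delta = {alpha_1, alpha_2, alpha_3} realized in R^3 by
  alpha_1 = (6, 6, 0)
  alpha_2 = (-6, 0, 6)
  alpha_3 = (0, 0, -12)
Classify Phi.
C_3

Compute the Cartan integers a_ij = 2(alpha_i, alpha_j)/(alpha_j, alpha_j); the resulting 3x3 Cartan matrix is
[[2, -1, 0], [-1, 2, -1], [0, -2, 2]].
The roots have two lengths (squared-length ratio 2:1); the short ones are alpha_{1,2}. The associated Dynkin diagram is a chain of 3 nodes with a double edge at one end; the terminal node there is the unique long simple root (C_3), so the type is C_3 (the algebra sp(6)).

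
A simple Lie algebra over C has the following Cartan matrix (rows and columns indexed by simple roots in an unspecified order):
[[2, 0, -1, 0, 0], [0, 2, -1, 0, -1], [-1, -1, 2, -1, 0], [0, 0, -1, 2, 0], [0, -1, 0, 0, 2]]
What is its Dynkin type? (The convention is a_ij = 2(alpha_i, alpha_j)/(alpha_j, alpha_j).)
The matrix has rank 5 with 2's on the diagonal. Reading the off-diagonal entries as Dynkin edges (a single edge where a_ij = a_ji = -1; a double or triple edge where a_ij * a_ji = 2 or 3), the diagram is a chain of 3 nodes with a fork of two nodes at one end (D_5). One simple-root ordering that puts it in standard form is (alpha_5, alpha_2, alpha_3, alpha_1, alpha_4). So the algebra is type D_5, i.e. so(10).

D_5 (so(10))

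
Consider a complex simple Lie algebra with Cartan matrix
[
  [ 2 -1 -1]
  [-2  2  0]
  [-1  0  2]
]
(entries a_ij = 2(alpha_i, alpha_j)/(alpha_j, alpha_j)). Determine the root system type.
C_3

The matrix has rank 3 with 2's on the diagonal. Reading the off-diagonal entries as Dynkin edges (a single edge where a_ij = a_ji = -1; a double or triple edge where a_ij * a_ji = 2 or 3), the diagram is a chain of 3 nodes with a double edge at one end; the terminal node there is the unique long simple root (C_3). One simple-root ordering that puts it in standard form is (alpha_3, alpha_1, alpha_2). So the algebra is type C_3, i.e. sp(6).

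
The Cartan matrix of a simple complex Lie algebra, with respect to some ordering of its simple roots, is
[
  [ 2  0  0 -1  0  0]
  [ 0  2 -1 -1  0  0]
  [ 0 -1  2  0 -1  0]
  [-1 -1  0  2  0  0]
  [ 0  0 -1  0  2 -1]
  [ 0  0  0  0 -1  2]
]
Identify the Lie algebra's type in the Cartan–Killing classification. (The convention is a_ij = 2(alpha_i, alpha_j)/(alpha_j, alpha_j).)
A_6

The matrix has rank 6 with 2's on the diagonal. Reading the off-diagonal entries as Dynkin edges (a single edge where a_ij = a_ji = -1; a double or triple edge where a_ij * a_ji = 2 or 3), the diagram is a chain of 6 nodes with single edges (A_6). One simple-root ordering that puts it in standard form is (alpha_6, alpha_5, alpha_3, alpha_2, alpha_4, alpha_1). So the algebra is type A_6, i.e. sl(7).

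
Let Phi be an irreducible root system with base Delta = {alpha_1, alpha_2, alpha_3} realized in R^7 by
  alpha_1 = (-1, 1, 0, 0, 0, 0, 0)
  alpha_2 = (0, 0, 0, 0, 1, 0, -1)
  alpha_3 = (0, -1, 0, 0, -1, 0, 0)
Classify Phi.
A3

Compute the Cartan integers a_ij = 2(alpha_i, alpha_j)/(alpha_j, alpha_j); the resulting 3x3 Cartan matrix is
[[2, 0, -1], [0, 2, -1], [-1, -1, 2]].
All simple roots have the same length, so the diagram is simply laced. The associated Dynkin diagram is a chain of 3 nodes with single edges (A_3), so the type is A_3 (the algebra sl(4)).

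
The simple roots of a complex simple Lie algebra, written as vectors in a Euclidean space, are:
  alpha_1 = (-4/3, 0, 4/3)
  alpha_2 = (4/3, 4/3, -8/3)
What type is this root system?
G_2

Compute the Cartan integers a_ij = 2(alpha_i, alpha_j)/(alpha_j, alpha_j); the resulting 2x2 Cartan matrix is
[[2, -1], [-3, 2]].
The roots have two lengths (squared-length ratio 3:1); the short ones are alpha_{1}. The associated Dynkin diagram is two nodes joined by a triple edge (G_2), so the type is G_2.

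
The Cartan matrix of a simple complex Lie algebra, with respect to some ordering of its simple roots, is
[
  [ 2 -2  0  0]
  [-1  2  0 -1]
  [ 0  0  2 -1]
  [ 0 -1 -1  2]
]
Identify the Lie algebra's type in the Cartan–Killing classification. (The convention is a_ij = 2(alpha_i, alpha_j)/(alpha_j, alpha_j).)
C_4 (sp(8))

The matrix has rank 4 with 2's on the diagonal. Reading the off-diagonal entries as Dynkin edges (a single edge where a_ij = a_ji = -1; a double or triple edge where a_ij * a_ji = 2 or 3), the diagram is a chain of 4 nodes with a double edge at one end; the terminal node there is the unique long simple root (C_4). One simple-root ordering that puts it in standard form is (alpha_3, alpha_4, alpha_2, alpha_1). So the algebra is type C_4, i.e. sp(8).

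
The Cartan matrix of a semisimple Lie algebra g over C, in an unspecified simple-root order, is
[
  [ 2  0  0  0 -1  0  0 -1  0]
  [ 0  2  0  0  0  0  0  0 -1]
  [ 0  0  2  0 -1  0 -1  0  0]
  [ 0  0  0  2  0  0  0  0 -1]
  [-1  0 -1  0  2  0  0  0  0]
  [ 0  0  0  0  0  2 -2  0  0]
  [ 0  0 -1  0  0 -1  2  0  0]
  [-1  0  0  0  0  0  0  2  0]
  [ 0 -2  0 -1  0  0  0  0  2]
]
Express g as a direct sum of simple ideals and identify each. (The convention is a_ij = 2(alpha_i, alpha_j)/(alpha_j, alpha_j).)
The diagram associated to this matrix has two connected components: the simple roots {alpha_2, alpha_4, alpha_9} form a chain of 3 nodes with a double edge at one end; the terminal node there is the unique short simple root (B_3), and {alpha_1, alpha_3, alpha_5, alpha_6, alpha_7, alpha_8} form a chain of 6 nodes with a double edge at one end; the terminal node there is the unique long simple root (C_6). A semisimple Lie algebra decomposes uniquely as the direct sum of simple ideals, one per connected component of its Dynkin diagram, so g ≅ B_3 ⊕ C_6 (dimension 21 + 78 = 99).

B_3 (so(7)) ⊕ C_6 (sp(12))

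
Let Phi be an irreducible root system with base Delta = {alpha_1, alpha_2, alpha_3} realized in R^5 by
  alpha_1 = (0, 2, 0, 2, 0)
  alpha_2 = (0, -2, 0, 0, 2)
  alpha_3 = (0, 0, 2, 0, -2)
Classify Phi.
type A_3

Compute the Cartan integers a_ij = 2(alpha_i, alpha_j)/(alpha_j, alpha_j); the resulting 3x3 Cartan matrix is
[[2, -1, 0], [-1, 2, -1], [0, -1, 2]].
All simple roots have the same length, so the diagram is simply laced. The associated Dynkin diagram is a chain of 3 nodes with single edges (A_3), so the type is A_3 (the algebra sl(4)).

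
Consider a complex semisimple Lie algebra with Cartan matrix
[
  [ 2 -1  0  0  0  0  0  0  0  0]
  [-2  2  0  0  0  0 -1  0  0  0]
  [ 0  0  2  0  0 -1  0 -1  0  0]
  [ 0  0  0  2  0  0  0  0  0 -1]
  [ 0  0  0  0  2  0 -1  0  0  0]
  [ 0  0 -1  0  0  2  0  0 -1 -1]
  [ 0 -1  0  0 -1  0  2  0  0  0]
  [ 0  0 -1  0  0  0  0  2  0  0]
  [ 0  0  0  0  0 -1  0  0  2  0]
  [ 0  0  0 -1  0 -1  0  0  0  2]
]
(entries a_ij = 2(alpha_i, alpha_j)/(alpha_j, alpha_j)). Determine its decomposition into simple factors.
The diagram associated to this matrix has two connected components: the simple roots {alpha_1, alpha_2, alpha_5, alpha_7} form a chain of 4 nodes with a double edge at one end; the terminal node there is the unique short simple root (B_4), and {alpha_3, alpha_4, alpha_6, alpha_8, alpha_9, alpha_10} form a chain of 5 nodes with one extra node attached to the third node from one end (E_6). A semisimple Lie algebra decomposes uniquely as the direct sum of simple ideals, one per connected component of its Dynkin diagram, so g ≅ B_4 ⊕ E_6 (dimension 36 + 78 = 114).

B_4 (so(9)) + E_6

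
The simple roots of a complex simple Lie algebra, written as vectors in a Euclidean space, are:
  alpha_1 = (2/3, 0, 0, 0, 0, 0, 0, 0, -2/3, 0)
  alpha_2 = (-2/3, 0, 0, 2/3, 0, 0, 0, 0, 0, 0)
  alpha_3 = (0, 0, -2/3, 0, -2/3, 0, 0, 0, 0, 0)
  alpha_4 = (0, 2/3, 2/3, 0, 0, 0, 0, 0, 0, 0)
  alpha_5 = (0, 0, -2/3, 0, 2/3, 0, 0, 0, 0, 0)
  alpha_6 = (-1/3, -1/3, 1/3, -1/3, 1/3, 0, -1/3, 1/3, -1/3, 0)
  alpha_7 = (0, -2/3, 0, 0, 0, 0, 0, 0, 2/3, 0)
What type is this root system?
E7

Compute the Cartan integers a_ij = 2(alpha_i, alpha_j)/(alpha_j, alpha_j); the resulting 7x7 Cartan matrix is
[[2, -1, 0, 0, 0, 0, -1], [-1, 2, 0, 0, 0, 0, 0], [0, 0, 2, -1, 0, -1, 0], [0, 0, -1, 2, -1, 0, -1], [0, 0, 0, -1, 2, 0, 0], [0, 0, -1, 0, 0, 2, 0], [-1, 0, 0, -1, 0, 0, 2]].
All simple roots have the same length, so the diagram is simply laced. The associated Dynkin diagram is a chain of 6 nodes with one extra node attached to the third node from one end (E_7), so the type is E_7.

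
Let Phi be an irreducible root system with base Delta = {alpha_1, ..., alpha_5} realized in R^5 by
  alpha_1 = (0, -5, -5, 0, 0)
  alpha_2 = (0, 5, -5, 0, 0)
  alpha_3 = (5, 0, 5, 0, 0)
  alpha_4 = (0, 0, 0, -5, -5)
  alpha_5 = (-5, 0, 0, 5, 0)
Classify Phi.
type D_5

Compute the Cartan integers a_ij = 2(alpha_i, alpha_j)/(alpha_j, alpha_j); the resulting 5x5 Cartan matrix is
[[2, 0, -1, 0, 0], [0, 2, -1, 0, 0], [-1, -1, 2, 0, -1], [0, 0, 0, 2, -1], [0, 0, -1, -1, 2]].
All simple roots have the same length, so the diagram is simply laced. The associated Dynkin diagram is a chain of 3 nodes with a fork of two nodes at one end (D_5), so the type is D_5 (the algebra so(10)).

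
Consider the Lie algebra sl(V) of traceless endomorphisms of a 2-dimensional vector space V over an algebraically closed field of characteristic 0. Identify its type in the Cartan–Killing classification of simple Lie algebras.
A_1

This is sl(2), which has dimension 2^2 - 1 = 3 and rank 2 - 1 = 1 (a Cartan subalgebra is the diagonal traceless matrices). In the classification of classical Lie algebras, the special linear algebra sl(n+1) has type A_n; here n = 1, so the Dynkin diagram is a chain of 1 nodes with single edges (A_1). Hence the type is A_1.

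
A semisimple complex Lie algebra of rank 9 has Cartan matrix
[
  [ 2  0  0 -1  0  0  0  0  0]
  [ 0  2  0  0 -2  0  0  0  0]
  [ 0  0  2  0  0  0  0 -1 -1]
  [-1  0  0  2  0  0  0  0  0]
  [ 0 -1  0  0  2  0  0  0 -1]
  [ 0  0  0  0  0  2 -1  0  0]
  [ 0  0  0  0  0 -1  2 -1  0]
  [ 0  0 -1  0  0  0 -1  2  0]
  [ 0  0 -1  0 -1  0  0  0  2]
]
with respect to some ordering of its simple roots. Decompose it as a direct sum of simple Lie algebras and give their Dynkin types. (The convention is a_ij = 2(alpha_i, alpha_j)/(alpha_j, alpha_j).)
type A_2 + type C_7

The diagram associated to this matrix has two connected components: the simple roots {alpha_1, alpha_4} form a chain of 2 nodes with single edges (A_2), and {alpha_2, alpha_3, alpha_5, alpha_6, alpha_7, alpha_8, alpha_9} form a chain of 7 nodes with a double edge at one end; the terminal node there is the unique long simple root (C_7). A semisimple Lie algebra decomposes uniquely as the direct sum of simple ideals, one per connected component of its Dynkin diagram, so g ≅ A_2 ⊕ C_7 (dimension 8 + 105 = 113).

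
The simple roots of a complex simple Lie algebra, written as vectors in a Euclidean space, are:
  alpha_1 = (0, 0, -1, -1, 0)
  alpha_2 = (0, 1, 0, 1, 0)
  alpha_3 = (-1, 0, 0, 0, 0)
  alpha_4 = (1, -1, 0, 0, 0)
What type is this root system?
Compute the Cartan integers a_ij = 2(alpha_i, alpha_j)/(alpha_j, alpha_j); the resulting 4x4 Cartan matrix is
[[2, -1, 0, 0], [-1, 2, 0, -1], [0, 0, 2, -1], [0, -1, -2, 2]].
The roots have two lengths (squared-length ratio 2:1); the short ones are alpha_{3}. The associated Dynkin diagram is a chain of 4 nodes with a double edge at one end; the terminal node there is the unique short simple root (B_4), so the type is B_4 (the algebra so(9)).

type B_4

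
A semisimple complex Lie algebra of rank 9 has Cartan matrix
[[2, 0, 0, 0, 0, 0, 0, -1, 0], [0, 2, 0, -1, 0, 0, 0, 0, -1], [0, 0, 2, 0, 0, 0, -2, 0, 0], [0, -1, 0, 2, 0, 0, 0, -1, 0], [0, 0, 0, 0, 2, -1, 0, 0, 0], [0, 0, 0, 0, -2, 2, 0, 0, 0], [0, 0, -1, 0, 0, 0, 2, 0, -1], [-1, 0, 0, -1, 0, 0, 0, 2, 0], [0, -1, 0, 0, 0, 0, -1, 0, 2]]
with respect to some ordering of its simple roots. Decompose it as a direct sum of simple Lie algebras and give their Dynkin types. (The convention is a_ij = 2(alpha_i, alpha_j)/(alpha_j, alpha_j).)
B2 ⊕ C7

The diagram associated to this matrix has two connected components: the simple roots {alpha_5, alpha_6} form a chain of 2 nodes with a double edge at one end; the terminal node there is the unique short simple root (B_2), and {alpha_1, alpha_2, alpha_3, alpha_4, alpha_7, alpha_8, alpha_9} form a chain of 7 nodes with a double edge at one end; the terminal node there is the unique long simple root (C_7). A semisimple Lie algebra decomposes uniquely as the direct sum of simple ideals, one per connected component of its Dynkin diagram, so g ≅ B_2 ⊕ C_7 (dimension 10 + 105 = 115).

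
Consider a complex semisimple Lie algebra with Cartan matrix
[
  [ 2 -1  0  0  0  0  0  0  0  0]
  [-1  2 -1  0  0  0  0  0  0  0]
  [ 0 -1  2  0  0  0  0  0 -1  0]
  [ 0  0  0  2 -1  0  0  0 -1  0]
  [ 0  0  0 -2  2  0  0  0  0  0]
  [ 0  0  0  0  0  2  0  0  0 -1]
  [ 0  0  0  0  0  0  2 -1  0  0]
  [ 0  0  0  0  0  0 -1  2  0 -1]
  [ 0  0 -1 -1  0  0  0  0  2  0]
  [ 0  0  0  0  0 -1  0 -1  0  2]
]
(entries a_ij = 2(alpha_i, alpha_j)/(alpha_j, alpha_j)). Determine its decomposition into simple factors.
A_4 (sl(5)) ⊕ C_6 (sp(12))

The diagram associated to this matrix has two connected components: the simple roots {alpha_6, alpha_7, alpha_8, alpha_10} form a chain of 4 nodes with single edges (A_4), and {alpha_1, alpha_2, alpha_3, alpha_4, alpha_5, alpha_9} form a chain of 6 nodes with a double edge at one end; the terminal node there is the unique long simple root (C_6). A semisimple Lie algebra decomposes uniquely as the direct sum of simple ideals, one per connected component of its Dynkin diagram, so g ≅ A_4 ⊕ C_6 (dimension 24 + 78 = 102).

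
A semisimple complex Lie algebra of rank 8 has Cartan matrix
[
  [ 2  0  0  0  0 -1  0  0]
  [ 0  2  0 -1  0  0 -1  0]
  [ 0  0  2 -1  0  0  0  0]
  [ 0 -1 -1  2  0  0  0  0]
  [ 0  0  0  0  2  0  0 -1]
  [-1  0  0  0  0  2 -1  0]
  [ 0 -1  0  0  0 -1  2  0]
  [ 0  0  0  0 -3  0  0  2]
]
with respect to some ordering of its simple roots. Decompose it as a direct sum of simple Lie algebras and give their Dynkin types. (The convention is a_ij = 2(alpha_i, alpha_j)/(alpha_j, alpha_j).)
The diagram associated to this matrix has two connected components: the simple roots {alpha_1, alpha_2, alpha_3, alpha_4, alpha_6, alpha_7} form a chain of 6 nodes with single edges (A_6), and {alpha_5, alpha_8} form two nodes joined by a triple edge (G_2). A semisimple Lie algebra decomposes uniquely as the direct sum of simple ideals, one per connected component of its Dynkin diagram, so g ≅ A_6 ⊕ G_2 (dimension 48 + 14 = 62).

A_6 ⊕ G_2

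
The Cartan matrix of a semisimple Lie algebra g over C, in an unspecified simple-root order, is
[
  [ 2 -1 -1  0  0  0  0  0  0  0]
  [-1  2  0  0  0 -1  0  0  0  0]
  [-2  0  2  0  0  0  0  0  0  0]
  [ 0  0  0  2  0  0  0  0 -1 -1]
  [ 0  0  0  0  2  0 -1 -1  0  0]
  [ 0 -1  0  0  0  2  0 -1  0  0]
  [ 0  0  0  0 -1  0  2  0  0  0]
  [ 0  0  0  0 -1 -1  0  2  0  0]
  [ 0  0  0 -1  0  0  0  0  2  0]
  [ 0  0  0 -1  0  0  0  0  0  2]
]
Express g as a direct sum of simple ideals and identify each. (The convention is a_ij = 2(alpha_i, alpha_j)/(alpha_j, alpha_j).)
type A_3 ⊕ type C_7

The diagram associated to this matrix has two connected components: the simple roots {alpha_4, alpha_9, alpha_10} form a chain of 3 nodes with single edges (A_3), and {alpha_1, alpha_2, alpha_3, alpha_5, alpha_6, alpha_7, alpha_8} form a chain of 7 nodes with a double edge at one end; the terminal node there is the unique long simple root (C_7). A semisimple Lie algebra decomposes uniquely as the direct sum of simple ideals, one per connected component of its Dynkin diagram, so g ≅ A_3 ⊕ C_7 (dimension 15 + 105 = 120).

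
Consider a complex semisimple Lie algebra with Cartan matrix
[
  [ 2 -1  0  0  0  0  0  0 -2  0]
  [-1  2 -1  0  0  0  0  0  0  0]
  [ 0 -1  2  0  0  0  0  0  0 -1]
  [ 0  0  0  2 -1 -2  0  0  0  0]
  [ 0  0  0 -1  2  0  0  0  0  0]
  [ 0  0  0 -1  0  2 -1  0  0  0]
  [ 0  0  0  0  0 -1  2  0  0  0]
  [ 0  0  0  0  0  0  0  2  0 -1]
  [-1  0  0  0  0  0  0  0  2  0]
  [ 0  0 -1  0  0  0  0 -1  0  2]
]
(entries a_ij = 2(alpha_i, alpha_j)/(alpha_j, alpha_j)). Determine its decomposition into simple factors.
The diagram associated to this matrix has two connected components: the simple roots {alpha_1, alpha_2, alpha_3, alpha_8, alpha_9, alpha_10} form a chain of 6 nodes with a double edge at one end; the terminal node there is the unique short simple root (B_6), and {alpha_4, alpha_5, alpha_6, alpha_7} form a chain of 4 nodes with a double edge between the middle two (F_4). A semisimple Lie algebra decomposes uniquely as the direct sum of simple ideals, one per connected component of its Dynkin diagram, so g ≅ B_6 ⊕ F_4 (dimension 78 + 52 = 130).

B_6 ⊕ F_4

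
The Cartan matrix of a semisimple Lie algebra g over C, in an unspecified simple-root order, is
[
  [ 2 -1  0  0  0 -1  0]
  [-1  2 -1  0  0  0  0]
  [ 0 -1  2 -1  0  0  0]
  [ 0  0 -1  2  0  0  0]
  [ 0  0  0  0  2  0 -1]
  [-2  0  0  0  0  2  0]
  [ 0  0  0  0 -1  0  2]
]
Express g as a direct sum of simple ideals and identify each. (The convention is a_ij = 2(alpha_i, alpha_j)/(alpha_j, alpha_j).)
The diagram associated to this matrix has two connected components: the simple roots {alpha_5, alpha_7} form a chain of 2 nodes with single edges (A_2), and {alpha_1, alpha_2, alpha_3, alpha_4, alpha_6} form a chain of 5 nodes with a double edge at one end; the terminal node there is the unique long simple root (C_5). A semisimple Lie algebra decomposes uniquely as the direct sum of simple ideals, one per connected component of its Dynkin diagram, so g ≅ A_2 ⊕ C_5 (dimension 8 + 55 = 63).

A_2 + C_5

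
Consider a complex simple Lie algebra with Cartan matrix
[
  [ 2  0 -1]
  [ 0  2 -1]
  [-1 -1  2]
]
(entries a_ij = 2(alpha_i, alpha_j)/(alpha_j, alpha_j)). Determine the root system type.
A3

The matrix has rank 3 with 2's on the diagonal. Reading the off-diagonal entries as Dynkin edges (a single edge where a_ij = a_ji = -1; a double or triple edge where a_ij * a_ji = 2 or 3), the diagram is a chain of 3 nodes with single edges (A_3). One simple-root ordering that puts it in standard form is (alpha_1, alpha_3, alpha_2). So the algebra is type A_3, i.e. sl(4).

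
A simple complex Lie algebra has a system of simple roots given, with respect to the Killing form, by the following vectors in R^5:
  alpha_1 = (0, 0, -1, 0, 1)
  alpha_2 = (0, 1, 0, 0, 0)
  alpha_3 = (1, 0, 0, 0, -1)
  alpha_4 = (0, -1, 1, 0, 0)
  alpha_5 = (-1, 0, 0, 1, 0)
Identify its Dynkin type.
B_5 (so(11))

Compute the Cartan integers a_ij = 2(alpha_i, alpha_j)/(alpha_j, alpha_j); the resulting 5x5 Cartan matrix is
[[2, 0, -1, -1, 0], [0, 2, 0, -1, 0], [-1, 0, 2, 0, -1], [-1, -2, 0, 2, 0], [0, 0, -1, 0, 2]].
The roots have two lengths (squared-length ratio 2:1); the short ones are alpha_{2}. The associated Dynkin diagram is a chain of 5 nodes with a double edge at one end; the terminal node there is the unique short simple root (B_5), so the type is B_5 (the algebra so(11)).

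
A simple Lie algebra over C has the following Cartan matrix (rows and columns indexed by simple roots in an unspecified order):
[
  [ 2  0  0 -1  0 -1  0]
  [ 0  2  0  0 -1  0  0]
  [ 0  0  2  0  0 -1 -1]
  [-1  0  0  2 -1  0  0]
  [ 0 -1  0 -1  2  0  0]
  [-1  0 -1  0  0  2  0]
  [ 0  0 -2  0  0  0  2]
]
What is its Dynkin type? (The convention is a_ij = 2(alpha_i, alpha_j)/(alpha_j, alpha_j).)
The matrix has rank 7 with 2's on the diagonal. Reading the off-diagonal entries as Dynkin edges (a single edge where a_ij = a_ji = -1; a double or triple edge where a_ij * a_ji = 2 or 3), the diagram is a chain of 7 nodes with a double edge at one end; the terminal node there is the unique long simple root (C_7). One simple-root ordering that puts it in standard form is (alpha_2, alpha_5, alpha_4, alpha_1, alpha_6, alpha_3, alpha_7). So the algebra is type C_7, i.e. sp(14).

C_7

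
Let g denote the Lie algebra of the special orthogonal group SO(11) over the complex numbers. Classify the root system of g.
This is so(11) with 11 odd, which has dimension 11(11-1)/2 = 55 and rank (11-1)/2 = 5. In the classification of classical Lie algebras, the orthogonal algebra so(2n+1) in an odd number of variables has type B_n; here n = 5, so the Dynkin diagram is a chain of 5 nodes with a double edge at one end; the terminal node there is the unique short simple root (B_5). Hence the type is B_5.

B_5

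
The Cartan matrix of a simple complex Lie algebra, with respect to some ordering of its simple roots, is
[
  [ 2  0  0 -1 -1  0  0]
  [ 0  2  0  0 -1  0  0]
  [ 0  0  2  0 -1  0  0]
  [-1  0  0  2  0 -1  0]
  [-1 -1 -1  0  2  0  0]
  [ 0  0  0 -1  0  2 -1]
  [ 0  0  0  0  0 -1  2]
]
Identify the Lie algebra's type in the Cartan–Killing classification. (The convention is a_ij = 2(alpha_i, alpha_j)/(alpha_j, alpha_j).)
The matrix has rank 7 with 2's on the diagonal. Reading the off-diagonal entries as Dynkin edges (a single edge where a_ij = a_ji = -1; a double or triple edge where a_ij * a_ji = 2 or 3), the diagram is a chain of 5 nodes with a fork of two nodes at one end (D_7). One simple-root ordering that puts it in standard form is (alpha_7, alpha_6, alpha_4, alpha_1, alpha_5, alpha_2, alpha_3). So the algebra is type D_7, i.e. so(14).

D_7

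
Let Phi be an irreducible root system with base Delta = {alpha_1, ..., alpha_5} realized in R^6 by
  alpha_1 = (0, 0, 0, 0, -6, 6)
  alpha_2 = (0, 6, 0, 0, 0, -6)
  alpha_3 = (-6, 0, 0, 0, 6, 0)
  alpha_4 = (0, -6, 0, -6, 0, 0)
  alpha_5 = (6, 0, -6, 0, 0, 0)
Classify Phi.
Compute the Cartan integers a_ij = 2(alpha_i, alpha_j)/(alpha_j, alpha_j); the resulting 5x5 Cartan matrix is
[[2, -1, -1, 0, 0], [-1, 2, 0, -1, 0], [-1, 0, 2, 0, -1], [0, -1, 0, 2, 0], [0, 0, -1, 0, 2]].
All simple roots have the same length, so the diagram is simply laced. The associated Dynkin diagram is a chain of 5 nodes with single edges (A_5), so the type is A_5 (the algebra sl(6)).

A_5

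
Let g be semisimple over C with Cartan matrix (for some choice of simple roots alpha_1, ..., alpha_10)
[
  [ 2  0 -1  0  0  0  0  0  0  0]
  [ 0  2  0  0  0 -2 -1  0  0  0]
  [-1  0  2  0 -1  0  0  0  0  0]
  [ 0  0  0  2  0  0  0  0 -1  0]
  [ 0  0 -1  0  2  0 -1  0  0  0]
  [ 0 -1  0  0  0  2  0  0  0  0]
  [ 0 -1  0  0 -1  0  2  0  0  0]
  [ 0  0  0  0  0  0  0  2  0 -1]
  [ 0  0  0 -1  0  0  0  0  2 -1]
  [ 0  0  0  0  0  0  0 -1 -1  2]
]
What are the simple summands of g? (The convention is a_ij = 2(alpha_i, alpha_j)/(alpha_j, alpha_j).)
The diagram associated to this matrix has two connected components: the simple roots {alpha_4, alpha_8, alpha_9, alpha_10} form a chain of 4 nodes with single edges (A_4), and {alpha_1, alpha_2, alpha_3, alpha_5, alpha_6, alpha_7} form a chain of 6 nodes with a double edge at one end; the terminal node there is the unique short simple root (B_6). A semisimple Lie algebra decomposes uniquely as the direct sum of simple ideals, one per connected component of its Dynkin diagram, so g ≅ A_4 ⊕ B_6 (dimension 24 + 78 = 102).

A_4 ⊕ B_6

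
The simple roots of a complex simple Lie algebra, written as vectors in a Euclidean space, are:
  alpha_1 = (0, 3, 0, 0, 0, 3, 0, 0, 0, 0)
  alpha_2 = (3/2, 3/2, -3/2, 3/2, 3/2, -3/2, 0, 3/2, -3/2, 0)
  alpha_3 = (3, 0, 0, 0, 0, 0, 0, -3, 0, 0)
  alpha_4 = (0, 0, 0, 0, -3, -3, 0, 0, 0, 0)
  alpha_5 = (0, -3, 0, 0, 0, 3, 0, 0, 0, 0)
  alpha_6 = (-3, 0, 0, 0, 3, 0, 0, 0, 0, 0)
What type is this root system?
Compute the Cartan integers a_ij = 2(alpha_i, alpha_j)/(alpha_j, alpha_j); the resulting 6x6 Cartan matrix is
[[2, 0, 0, -1, 0, 0], [0, 2, 0, 0, -1, 0], [0, 0, 2, 0, 0, -1], [-1, 0, 0, 2, -1, -1], [0, -1, 0, -1, 2, 0], [0, 0, -1, -1, 0, 2]].
All simple roots have the same length, so the diagram is simply laced. The associated Dynkin diagram is a chain of 5 nodes with one extra node attached to the third node from one end (E_6), so the type is E_6.

E_6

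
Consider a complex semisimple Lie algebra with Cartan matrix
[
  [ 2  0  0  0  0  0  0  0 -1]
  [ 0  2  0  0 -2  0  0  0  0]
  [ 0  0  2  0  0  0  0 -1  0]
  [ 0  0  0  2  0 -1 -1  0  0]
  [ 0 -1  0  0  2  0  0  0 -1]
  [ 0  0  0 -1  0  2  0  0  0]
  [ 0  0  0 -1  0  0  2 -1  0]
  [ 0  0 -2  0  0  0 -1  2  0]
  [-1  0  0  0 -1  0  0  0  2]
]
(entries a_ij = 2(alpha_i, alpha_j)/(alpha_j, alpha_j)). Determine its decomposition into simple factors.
B_5 (so(11)) + C_4 (sp(8))

The diagram associated to this matrix has two connected components: the simple roots {alpha_3, alpha_4, alpha_6, alpha_7, alpha_8} form a chain of 5 nodes with a double edge at one end; the terminal node there is the unique short simple root (B_5), and {alpha_1, alpha_2, alpha_5, alpha_9} form a chain of 4 nodes with a double edge at one end; the terminal node there is the unique long simple root (C_4). A semisimple Lie algebra decomposes uniquely as the direct sum of simple ideals, one per connected component of its Dynkin diagram, so g ≅ B_5 ⊕ C_4 (dimension 55 + 36 = 91).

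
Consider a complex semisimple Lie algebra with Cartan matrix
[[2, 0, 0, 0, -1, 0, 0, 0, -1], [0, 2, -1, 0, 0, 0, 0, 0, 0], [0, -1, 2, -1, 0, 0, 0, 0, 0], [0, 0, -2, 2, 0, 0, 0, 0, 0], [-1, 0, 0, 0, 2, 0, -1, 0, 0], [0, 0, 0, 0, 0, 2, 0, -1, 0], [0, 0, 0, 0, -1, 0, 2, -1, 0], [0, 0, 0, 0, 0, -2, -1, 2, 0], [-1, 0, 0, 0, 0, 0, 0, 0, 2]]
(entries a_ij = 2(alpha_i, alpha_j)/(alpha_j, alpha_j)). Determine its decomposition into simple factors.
B6 + C3

The diagram associated to this matrix has two connected components: the simple roots {alpha_1, alpha_5, alpha_6, alpha_7, alpha_8, alpha_9} form a chain of 6 nodes with a double edge at one end; the terminal node there is the unique short simple root (B_6), and {alpha_2, alpha_3, alpha_4} form a chain of 3 nodes with a double edge at one end; the terminal node there is the unique long simple root (C_3). A semisimple Lie algebra decomposes uniquely as the direct sum of simple ideals, one per connected component of its Dynkin diagram, so g ≅ B_6 ⊕ C_3 (dimension 78 + 21 = 99).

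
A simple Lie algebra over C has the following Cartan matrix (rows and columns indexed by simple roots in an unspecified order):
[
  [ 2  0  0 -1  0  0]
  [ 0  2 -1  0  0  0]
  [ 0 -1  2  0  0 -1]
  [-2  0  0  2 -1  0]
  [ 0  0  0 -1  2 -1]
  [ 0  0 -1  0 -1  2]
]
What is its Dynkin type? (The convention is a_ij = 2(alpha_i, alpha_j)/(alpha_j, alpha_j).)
The matrix has rank 6 with 2's on the diagonal. Reading the off-diagonal entries as Dynkin edges (a single edge where a_ij = a_ji = -1; a double or triple edge where a_ij * a_ji = 2 or 3), the diagram is a chain of 6 nodes with a double edge at one end; the terminal node there is the unique short simple root (B_6). One simple-root ordering that puts it in standard form is (alpha_2, alpha_3, alpha_6, alpha_5, alpha_4, alpha_1). So the algebra is type B_6, i.e. so(13).

B6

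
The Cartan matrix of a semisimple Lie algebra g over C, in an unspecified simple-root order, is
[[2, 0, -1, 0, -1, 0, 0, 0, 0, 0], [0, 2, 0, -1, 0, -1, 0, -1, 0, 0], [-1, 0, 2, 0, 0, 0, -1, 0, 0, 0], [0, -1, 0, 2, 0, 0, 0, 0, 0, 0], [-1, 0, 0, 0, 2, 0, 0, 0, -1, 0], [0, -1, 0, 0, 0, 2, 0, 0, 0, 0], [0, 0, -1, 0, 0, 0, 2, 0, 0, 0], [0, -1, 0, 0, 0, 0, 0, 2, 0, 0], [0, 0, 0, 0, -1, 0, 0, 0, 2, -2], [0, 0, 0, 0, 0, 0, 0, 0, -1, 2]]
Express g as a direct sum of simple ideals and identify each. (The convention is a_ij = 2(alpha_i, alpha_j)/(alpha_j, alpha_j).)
The diagram associated to this matrix has two connected components: the simple roots {alpha_1, alpha_3, alpha_5, alpha_7, alpha_9, alpha_10} form a chain of 6 nodes with a double edge at one end; the terminal node there is the unique short simple root (B_6), and {alpha_2, alpha_4, alpha_6, alpha_8} form a chain of 2 nodes with a fork of two nodes at one end (D_4). A semisimple Lie algebra decomposes uniquely as the direct sum of simple ideals, one per connected component of its Dynkin diagram, so g ≅ B_6 ⊕ D_4 (dimension 78 + 28 = 106).

type B_6 ⊕ type D_4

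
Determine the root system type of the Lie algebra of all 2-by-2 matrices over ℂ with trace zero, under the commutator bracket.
This is sl(2), which has dimension 2^2 - 1 = 3 and rank 2 - 1 = 1 (a Cartan subalgebra is the diagonal traceless matrices). In the classification of classical Lie algebras, the special linear algebra sl(n+1) has type A_n; here n = 1, so the Dynkin diagram is a chain of 1 nodes with single edges (A_1). Hence the type is A_1.

type A_1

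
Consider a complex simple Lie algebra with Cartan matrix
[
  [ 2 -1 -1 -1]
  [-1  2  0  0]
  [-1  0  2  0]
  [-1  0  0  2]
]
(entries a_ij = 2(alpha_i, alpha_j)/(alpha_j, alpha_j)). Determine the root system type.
The matrix has rank 4 with 2's on the diagonal. Reading the off-diagonal entries as Dynkin edges (a single edge where a_ij = a_ji = -1; a double or triple edge where a_ij * a_ji = 2 or 3), the diagram is a chain of 2 nodes with a fork of two nodes at one end (D_4). One simple-root ordering that puts it in standard form is (alpha_2, alpha_1, alpha_3, alpha_4). So the algebra is type D_4, i.e. so(8).

type D_4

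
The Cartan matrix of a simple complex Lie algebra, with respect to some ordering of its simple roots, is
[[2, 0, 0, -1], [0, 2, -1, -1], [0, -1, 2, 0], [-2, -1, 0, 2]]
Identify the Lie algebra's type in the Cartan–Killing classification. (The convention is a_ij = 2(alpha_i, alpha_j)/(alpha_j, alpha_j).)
B4

The matrix has rank 4 with 2's on the diagonal. Reading the off-diagonal entries as Dynkin edges (a single edge where a_ij = a_ji = -1; a double or triple edge where a_ij * a_ji = 2 or 3), the diagram is a chain of 4 nodes with a double edge at one end; the terminal node there is the unique short simple root (B_4). One simple-root ordering that puts it in standard form is (alpha_3, alpha_2, alpha_4, alpha_1). So the algebra is type B_4, i.e. so(9).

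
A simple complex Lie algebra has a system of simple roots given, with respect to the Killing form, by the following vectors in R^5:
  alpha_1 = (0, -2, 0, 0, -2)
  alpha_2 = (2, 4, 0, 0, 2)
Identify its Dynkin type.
Compute the Cartan integers a_ij = 2(alpha_i, alpha_j)/(alpha_j, alpha_j); the resulting 2x2 Cartan matrix is
[[2, -1], [-3, 2]].
The roots have two lengths (squared-length ratio 3:1); the short ones are alpha_{1}. The associated Dynkin diagram is two nodes joined by a triple edge (G_2), so the type is G_2.

type G_2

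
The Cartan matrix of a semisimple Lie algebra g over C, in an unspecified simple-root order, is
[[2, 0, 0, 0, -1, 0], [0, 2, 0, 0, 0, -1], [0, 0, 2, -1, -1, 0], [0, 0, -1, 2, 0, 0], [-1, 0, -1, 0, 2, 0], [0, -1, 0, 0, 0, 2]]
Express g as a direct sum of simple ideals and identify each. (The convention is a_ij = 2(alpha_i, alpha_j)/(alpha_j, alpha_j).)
The diagram associated to this matrix has two connected components: the simple roots {alpha_2, alpha_6} form a chain of 2 nodes with single edges (A_2), and {alpha_1, alpha_3, alpha_4, alpha_5} form a chain of 4 nodes with single edges (A_4). A semisimple Lie algebra decomposes uniquely as the direct sum of simple ideals, one per connected component of its Dynkin diagram, so g ≅ A_2 ⊕ A_4 (dimension 8 + 24 = 32).

A_2 ⊕ A_4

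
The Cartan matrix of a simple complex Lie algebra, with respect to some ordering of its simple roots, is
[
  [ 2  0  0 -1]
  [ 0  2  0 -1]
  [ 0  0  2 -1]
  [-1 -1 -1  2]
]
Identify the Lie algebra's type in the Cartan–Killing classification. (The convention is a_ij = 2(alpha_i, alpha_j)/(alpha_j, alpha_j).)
type D_4

The matrix has rank 4 with 2's on the diagonal. Reading the off-diagonal entries as Dynkin edges (a single edge where a_ij = a_ji = -1; a double or triple edge where a_ij * a_ji = 2 or 3), the diagram is a chain of 2 nodes with a fork of two nodes at one end (D_4). One simple-root ordering that puts it in standard form is (alpha_1, alpha_4, alpha_3, alpha_2). So the algebra is type D_4, i.e. so(8).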